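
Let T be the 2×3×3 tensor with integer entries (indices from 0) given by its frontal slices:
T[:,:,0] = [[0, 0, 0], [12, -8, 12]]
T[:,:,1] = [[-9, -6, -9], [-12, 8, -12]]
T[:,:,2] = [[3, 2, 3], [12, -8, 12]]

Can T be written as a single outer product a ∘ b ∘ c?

No

The mode-2 unfolding of T (rows indexed by j, columns by (i,k) = (0,0), (0,1), (0,2), (1,0), (1,1), (1,2)) is [[0, -9, 3, 12, -12, 12], [0, -6, 2, -8, 8, -8], [0, -9, 3, 12, -12, 12]].
There the 2×2 minor on rows j ∈ {0, 1}, columns (i,k) ∈ {(0,1), (1,0)} is det [[-9, 12], [-6, -8]] = 144 ≠ 0, so this unfolding has rank ≥ 2; CP rank is at least every unfolding rank, so rank(T) ≥ 2.
In particular rank(T) ≥ 2 > 1, so T is not rank-1.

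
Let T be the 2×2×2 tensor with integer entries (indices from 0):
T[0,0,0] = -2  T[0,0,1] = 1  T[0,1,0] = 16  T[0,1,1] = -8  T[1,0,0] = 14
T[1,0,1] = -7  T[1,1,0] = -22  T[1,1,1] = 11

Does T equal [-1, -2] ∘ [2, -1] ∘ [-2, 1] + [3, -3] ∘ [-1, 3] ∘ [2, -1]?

Reconstruct entrywise from the claimed factors. For example, T[0,1,1] = -8 and Σₗ aₗ[0]bₗ[1]cₗ[1] = (-1)·(-1)·(1) + (3)·(3)·(-1) = -8; checking all 8 entries, every one matches. The claim holds.

Yes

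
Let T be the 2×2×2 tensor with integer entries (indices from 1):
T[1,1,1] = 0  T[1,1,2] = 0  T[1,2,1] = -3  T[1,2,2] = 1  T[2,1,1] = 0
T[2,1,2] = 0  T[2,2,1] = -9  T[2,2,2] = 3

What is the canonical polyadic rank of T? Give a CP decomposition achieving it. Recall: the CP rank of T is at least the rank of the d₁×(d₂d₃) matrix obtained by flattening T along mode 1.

Lower bound: T ≠ 0 (e.g. T[1,2,1] = -3), so rank(T) ≥ 1.
Upper bound: the mode-1 fibre T[:,2,1] = [-3, -9] gives a = [1, 3] (primitive direction); the mode-2 fibre T[1,:,1] = [0, -3] gives b = [0, 1]; then c[k] = T[1,2,k] / (a[1]·b[2]) = [-3, 1] / 1 = [-3, 1].
Expanding [1, 3] (x) [0, 1] (x) [-3, 1] reproduces all 8 entries of T, so T = [1, 3] (x) [0, 1] (x) [-3, 1] and rank(T) ≤ 1.
These bounds meet, so rank(T) = 1.

rank(T) = 1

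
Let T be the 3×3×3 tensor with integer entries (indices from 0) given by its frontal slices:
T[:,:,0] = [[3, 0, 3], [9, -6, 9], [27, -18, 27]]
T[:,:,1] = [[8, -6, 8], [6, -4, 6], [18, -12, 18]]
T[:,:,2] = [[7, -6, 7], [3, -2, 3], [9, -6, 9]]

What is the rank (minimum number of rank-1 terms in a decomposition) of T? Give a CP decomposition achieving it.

rank(T) = 2

Lower bound: the mode-2 unfolding of T (rows indexed by j, columns by (i,k) = (0,0), (0,1), (0,2), (1,0), (1,1), (1,2), (2,0), (2,1), (2,2)) is [[3, 8, 7, 9, 6, 3, 27, 18, 9], [0, -6, -6, -6, -4, -2, -18, -12, -6], [3, 8, 7, 9, 6, 3, 27, 18, 9]].
There the 2×2 minor on rows j ∈ {0, 1}, columns (i,k) ∈ {(0,0), (0,1)} is det [[3, 8], [0, -6]] = -18 ≠ 0, so this unfolding has rank ≥ 2; CP rank is at least every unfolding rank, so rank(T) ≥ 2. (Flattening ranks never certify an upper bound on CP rank; for that we must actually write T with 2 rank-1 terms.)
Upper bound — finding two terms. Write S_k = T[:,:,k] for the frontal slices: S₀ = [[3, 0, 3], [9, -6, 9], [27, -18, 27]], S₁ = [[8, -6, 8], [6, -4, 6], [18, -12, 18]], S₂ = [[7, -6, 7], [3, -2, 3], [9, -6, 9]].
If T = a₁ ⊗ b₁ ⊗ c₁ + a₂ ⊗ b₂ ⊗ c₂ then each S_k = c₁[k]·a₁b₁ᵀ + c₂[k]·a₂b₂ᵀ. S₀ and S₁ are linearly independent, so a₁b₁ᵀ and a₂b₂ᵀ must span the same plane of matrices: they are the rank-1 matrices of the form x·S₀ + y·S₁.
The 2×2 minor of x·S₀ + y·S₁ on rows {0,1}, columns {0,1} is −18·x² − 6·xy + 4·y² = (-2)·(3·x + 2·y)(3·x − y), vanishing at (x:y) = (2:-3) and (1:3).
M₁ = 2·S₀ − 3·S₁ = [[-18, 18, -18], [0, 0, 0], [0, 0, 0]] = (-18)·[1, 0, 0][1, -1, 1]ᵀ and M₂ = S₀ + 3·S₁ = [[27, -18, 27], [27, -18, 27], [81, -54, 81]] = 9·[1, 1, 3][3, -2, 3]ᵀ, so take a₁ = [1, 0, 0], b₁ = [1, -1, 1], a₂ = [1, 1, 3], b₂ = [3, -2, 3].
Each slice is an integer combination of E₁ = a₁b₁ᵀ and E₂ = a₂b₂ᵀ: S₀ = −6·E₁ + 3·E₂, S₁ = 2·E₁ + 2·E₂, S₂ = 4·E₁ + E₂; reading off coefficients, c₁ = [-6, 2, 4] and c₂ = [3, 2, 1].
Hence T = [1, 0, 0] ⊗ [1, -1, 1] ⊗ [-6, 2, 4] + [1, 1, 3] ⊗ [3, -2, 3] ⊗ [3, 2, 1], so rank(T) ≤ 2.
These bounds meet, so rank(T) = 2.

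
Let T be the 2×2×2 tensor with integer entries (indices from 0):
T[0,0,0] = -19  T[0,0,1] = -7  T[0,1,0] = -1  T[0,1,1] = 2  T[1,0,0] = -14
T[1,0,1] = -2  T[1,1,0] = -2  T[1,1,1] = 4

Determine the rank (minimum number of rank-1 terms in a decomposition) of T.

Lower bound: the mode-1 unfolding of T (rows indexed by i, columns by (j,k) = (0,0), (0,1), (1,0), (1,1)) is [[-19, -7, -1, 2], [-14, -2, -2, 4]].
There the 2×2 minor on rows i ∈ {0, 1}, columns (j,k) ∈ {(0,0), (0,1)} is det [[-19, -7], [-14, -2]] = -60 ≠ 0, so this unfolding has rank ≥ 2; CP rank is at least every unfolding rank, so rank(T) ≥ 2. (Unfolding ranks only ever bound the CP rank from below — rank(T) can be strictly larger than all of them — so the matching upper bound has to come from an explicit 2-term decomposition.)
Upper bound — finding two terms. Write S_k = T[:,:,k] for the frontal slices: S₀ = [[-19, -1], [-14, -2]], S₁ = [[-7, 2], [-2, 4]].
If T = a₁ ⊗ b₁ ⊗ c₁ + a₂ ⊗ b₂ ⊗ c₂ then each S_k = c₁[k]·a₁b₁ᵀ + c₂[k]·a₂b₂ᵀ. S₀ and S₁ are linearly independent, so a₁b₁ᵀ and a₂b₂ᵀ must span the same plane of matrices: they are the rank-1 matrices of the form x·S₀ + y·S₁.
det(x·S₀ + y·S₁) is 24·x² − 36·xy − 24·y² = 12·(x − 2·y)(2·x + y), vanishing at (x:y) = (2:1) and (1:-2).
M₁ = 2·S₀ + S₁ = [[-45, 0], [-30, 0]] = (-15)·(3, 2)(1, 0)ᵀ and M₂ = S₀ − 2·S₁ = [[-5, -5], [-10, -10]] = (-5)·(1, 2)(1, 1)ᵀ, so take a₁ = (3, 2), b₁ = (1, 0), a₂ = (1, 2), b₂ = (1, 1).
Each slice is an integer combination of E₁ = a₁b₁ᵀ and E₂ = a₂b₂ᵀ: S₀ = −6·E₁ − E₂, S₁ = −3·E₁ + 2·E₂; reading off coefficients, c₁ = (-6, -3) and c₂ = (-1, 2).
Hence T = (3, 2) ⊗ (1, 0) ⊗ (-6, -3) + (1, 2) ⊗ (1, 1) ⊗ (-1, 2), so rank(T) ≤ 2.
These bounds meet, so rank(T) = 2.
Check entry T[0,0,0] = -19: (3)·(1)·(-6) + (1)·(1)·(-1) = -19.

2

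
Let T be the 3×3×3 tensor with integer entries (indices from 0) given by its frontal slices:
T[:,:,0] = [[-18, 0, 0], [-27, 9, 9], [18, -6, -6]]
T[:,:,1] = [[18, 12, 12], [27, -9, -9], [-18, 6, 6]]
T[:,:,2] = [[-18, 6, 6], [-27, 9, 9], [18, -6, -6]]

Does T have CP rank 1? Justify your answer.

No

The mode-1 unfolding of T (rows indexed by i, columns by (j,k) = (0,0), (0,1), (0,2), (1,0), (1,1), (1,2), (2,0), (2,1), (2,2)) is [[-18, 18, -18, 0, 12, 6, 0, 12, 6], [-27, 27, -27, 9, -9, 9, 9, -9, 9], [18, -18, 18, -6, 6, -6, -6, 6, -6]].
There the 2×2 minor on rows i ∈ {0, 1}, columns (j,k) ∈ {(0,0), (1,0)} is det [[-18, 0], [-27, 9]] = -162 ≠ 0, so this unfolding has rank ≥ 2; CP rank is at least every unfolding rank, so rank(T) ≥ 2.
In particular rank(T) ≥ 2 > 1, so T is not rank-1.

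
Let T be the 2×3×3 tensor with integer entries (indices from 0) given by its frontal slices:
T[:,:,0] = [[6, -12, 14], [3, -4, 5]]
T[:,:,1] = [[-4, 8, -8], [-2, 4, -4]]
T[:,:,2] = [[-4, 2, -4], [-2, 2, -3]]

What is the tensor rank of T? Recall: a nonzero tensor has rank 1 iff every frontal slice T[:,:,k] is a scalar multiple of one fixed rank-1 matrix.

3

Lower bound: the mode-2 unfolding of T (rows indexed by j, columns by (i,k) = (0,0), (0,1), (0,2), (1,0), (1,1), (1,2)) is [[6, -4, -4, 3, -2, -2], [-12, 8, 2, -4, 4, 2], [14, -8, -4, 5, -4, -3]].
There the 3×3 minor on rows j ∈ {0, 1, 2}, columns (i,k) ∈ {(0,0), (0,1), (0,2)} is det [[6, -4, -4], [-12, 8, 2], [14, -8, -4]] = 48 ≠ 0, so this unfolding has rank ≥ 3; CP rank is at least every unfolding rank, so rank(T) ≥ 3. (Unfolding ranks only ever bound the CP rank from below — rank(T) can be strictly larger than all of them — so the matching upper bound has to come from an explicit 3-term decomposition.)
Upper bound: T is a sum of 3 rank-1 terms, T = (1, 0) ⊗ (0, 1, -1) ⊗ (-4, 0, -2) + (2, 1) ⊗ (1, -2, 2) ⊗ (2, -2, -1) + (2, 1) ⊗ (1, 0, 1) ⊗ (1, 0, -1) (written with every a and b primitive with positive leading entry and the scale carried by c; CP decompositions are not unique, and this one is verified by expanding entrywise), so rank(T) ≤ 3.
These bounds meet, so rank(T) = 3.
Check entry T[0,0,0] = 6: (1)·(0)·(-4) + (2)·(1)·(2) + (2)·(1)·(1) = 6.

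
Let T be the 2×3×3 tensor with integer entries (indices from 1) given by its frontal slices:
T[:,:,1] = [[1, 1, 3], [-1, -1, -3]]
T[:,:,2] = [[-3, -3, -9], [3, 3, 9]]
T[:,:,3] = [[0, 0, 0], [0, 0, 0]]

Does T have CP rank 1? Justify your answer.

Yes

If T = a ⊗ b ⊗ c then every fibre of T is a multiple of the corresponding factor, so read the factors off the fibres through the nonzero entry T[1,1,1] = 1.
The mode-1 fibre T[:,1,1] = [1, -1] gives a = [1, -1] (primitive direction); the mode-2 fibre T[1,:,1] = [1, 1, 3] gives b = [1, 1, 3]; then c[k] = T[1,1,k] / (a[1]·b[1]) = [1, -3, 0] / 1 = [1, -3, 0].
Expanding [1, -1] ⊗ [1, 1, 3] ⊗ [1, -3, 0] reproduces all 18 entries of T, so T = [1, -1] ⊗ [1, 1, 3] ⊗ [1, -3, 0] and rank(T) ≤ 1.
Equivalently every frontal slice T[:,:,k] is c[k] times the rank-1 matrix [1, -1] ⊗ [1, 1, 3]. So T has rank 1 (it is nonzero).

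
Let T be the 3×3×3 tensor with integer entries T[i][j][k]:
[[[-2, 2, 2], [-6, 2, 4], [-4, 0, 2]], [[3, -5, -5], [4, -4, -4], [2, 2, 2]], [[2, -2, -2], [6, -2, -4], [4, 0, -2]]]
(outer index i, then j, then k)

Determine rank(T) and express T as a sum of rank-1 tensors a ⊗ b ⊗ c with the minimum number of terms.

Lower bound: in the mode-3 unfolding of T (rows indexed by k, columns by (i,j)) the 3×3 minor on rows k ∈ {0, 1, 2}, columns (i,j) ∈ {(0,0), (0,1), (1,0)} is det [[-2, -6, 3], [2, 2, -5], [2, 4, -5]] = -8 ≠ 0, so that unfolding has rank ≥ 3 and hence rank(T) ≥ 3 (CP rank is at least every unfolding rank, though it can be larger).
Upper bound: T is a sum of 3 rank-1 terms, T = [0, 1, 0] ⊗ [1, 0, -2] ⊗ [-1, -1, -1] + [1, -2, -1] ⊗ [1, 1, 0] ⊗ [-2, 2, 2] + [1, 0, -1] ⊗ [0, 1, 1] ⊗ [-4, 0, 2] (one valid choice — decompositions are not unique — normalised so each a, b is primitive with positive first nonzero entry; check it by expanding all entries), so rank(T) ≤ 3.
These bounds meet, so rank(T) = 3.

rank(T) = 3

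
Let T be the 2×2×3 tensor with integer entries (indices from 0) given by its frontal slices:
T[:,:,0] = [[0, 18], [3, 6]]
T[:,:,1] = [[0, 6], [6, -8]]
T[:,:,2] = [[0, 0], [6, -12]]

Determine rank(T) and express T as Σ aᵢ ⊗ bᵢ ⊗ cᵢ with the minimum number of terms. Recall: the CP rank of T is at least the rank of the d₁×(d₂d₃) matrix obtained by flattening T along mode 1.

rank(T) = 2

Lower bound: the mode-3 unfolding of T (rows indexed by k, columns by (i,j) = (0,0), (0,1), (1,0), (1,1)) is [[0, 18, 3, 6], [0, 6, 6, -8], [0, 0, 6, -12]].
There the 2×2 minor on rows k ∈ {0, 1}, columns (i,j) ∈ {(0,1), (1,0)} is det [[18, 3], [6, 6]] = 90 ≠ 0, so this unfolding has rank ≥ 2; CP rank is at least every unfolding rank, so rank(T) ≥ 2. (This is only a lower bound: in general the CP rank may exceed every unfolding rank, so we still need to exhibit 2 rank-1 terms summing to T.)
Upper bound — finding two terms. Write S_k = T[:,:,k] for the frontal slices: S₀ = [[0, 18], [3, 6]], S₁ = [[0, 6], [6, -8]], S₂ = [[0, 0], [6, -12]].
If T = a₁ ⊗ b₁ ⊗ c₁ + a₂ ⊗ b₂ ⊗ c₂ then each S_k = c₁[k]·a₁b₁ᵀ + c₂[k]·a₂b₂ᵀ. S₀ and S₁ are linearly independent, so a₁b₁ᵀ and a₂b₂ᵀ must span the same plane of matrices: they are the rank-1 matrices of the form x·S₀ + y·S₁.
det(x·S₀ + y·S₁) is −54·x² − 126·xy − 36·y² = (-18)·(x + 2·y)(3·x + y), vanishing at (x:y) = (2:-1) and (1:-3).
M₁ = 2·S₀ − S₁ = [[0, 30], [0, 20]] = 10·(3, 2)(0, 1)ᵀ and M₂ = S₀ − 3·S₁ = [[0, 0], [-15, 30]] = (-15)·(0, 1)(1, -2)ᵀ, so take a₁ = (3, 2), b₁ = (0, 1), a₂ = (0, 1), b₂ = (1, -2).
Each slice is an integer combination of E₁ = a₁b₁ᵀ and E₂ = a₂b₂ᵀ: S₀ = 6·E₁ + 3·E₂, S₁ = 2·E₁ + 6·E₂, S₂ = 6·E₂; reading off coefficients, c₁ = (6, 2, 0) and c₂ = (3, 6, 6).
Hence T = (3, 2) ⊗ (0, 1) ⊗ (6, 2, 0) + (0, 1) ⊗ (1, -2) ⊗ (3, 6, 6), so rank(T) ≤ 2.
These bounds meet, so rank(T) = 2.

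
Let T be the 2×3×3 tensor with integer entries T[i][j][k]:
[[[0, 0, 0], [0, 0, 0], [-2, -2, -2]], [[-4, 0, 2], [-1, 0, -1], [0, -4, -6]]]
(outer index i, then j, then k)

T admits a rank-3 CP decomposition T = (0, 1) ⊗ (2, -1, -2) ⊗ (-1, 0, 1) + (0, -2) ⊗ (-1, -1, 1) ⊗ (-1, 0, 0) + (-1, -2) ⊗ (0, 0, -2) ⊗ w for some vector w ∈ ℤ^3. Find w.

w = (-1, -1, -1)

Subtract the known terms from T to get the rank-1 residual R = (-1, -2) ⊗ (0, 0, -2) ⊗ w, so R[i,j,k] = a[i]·b[j]·w[k]. Pick indices with nonzero a[0]·b[2] = (-1)·(-2) = 2. Only the fibre through (0,2,·) is needed: R[0,2,:] = T[0,2,:] − Σₗ aₗ[0]bₗ[2]cₗ = [-2, -2, -2] − (0)·(-2)·(-1, 0, 1) − (0)·(1)·(-1, 0, 0) = [-2, -2, -2]. Then w[k] = R[0,2,k] / 2 for each k, giving w = [-2, -2, -2] / 2 = (-1, -1, -1).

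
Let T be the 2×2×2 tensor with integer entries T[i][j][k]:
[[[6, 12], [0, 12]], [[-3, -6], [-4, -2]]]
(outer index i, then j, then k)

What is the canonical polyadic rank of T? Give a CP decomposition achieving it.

Lower bound: the mode-3 unfolding of T (rows indexed by k, columns by (i,j) = (0,0), (0,1), (1,0), (1,1)) is [[6, 0, -3, -4], [12, 12, -6, -2]].
There the 2×2 minor on rows k ∈ {0, 1}, columns (i,j) ∈ {(0,0), (0,1)} is det [[6, 0], [12, 12]] = 72 ≠ 0, so this unfolding has rank ≥ 2; CP rank is at least every unfolding rank, so rank(T) ≥ 2. (This is only a lower bound: in general the CP rank may exceed every unfolding rank, so we still need to exhibit 2 rank-1 terms summing to T.)
Upper bound — finding two terms. Write S_k = T[:,:,k] for the frontal slices: S₀ = [[6, 0], [-3, -4]], S₁ = [[12, 12], [-6, -2]].
If T = a₁ ⊗ b₁ ⊗ c₁ + a₂ ⊗ b₂ ⊗ c₂ then each S_k = c₁[k]·a₁b₁ᵀ + c₂[k]·a₂b₂ᵀ. S₀ and S₁ are linearly independent, so a₁b₁ᵀ and a₂b₂ᵀ must span the same plane of matrices: they are the rank-1 matrices of the form x·S₀ + y·S₁.
det(x·S₀ + y·S₁) is −24·x² − 24·xy + 48·y² = (-24)·(x + 2·y)(x − y), vanishing at (x:y) = (2:-1) and (1:1).
M₁ = 2·S₀ − S₁ = [[0, -12], [0, -6]] = (-6)·[2, 1][0, 1]ᵀ and M₂ = S₀ + S₁ = [[18, 12], [-9, -6]] = 3·[2, -1][3, 2]ᵀ, so take a₁ = [2, 1], b₁ = [0, 1], a₂ = [2, -1], b₂ = [3, 2].
Each slice is an integer combination of E₁ = a₁b₁ᵀ and E₂ = a₂b₂ᵀ: S₀ = −2·E₁ + E₂, S₁ = 2·E₁ + 2·E₂; reading off coefficients, c₁ = [-2, 2] and c₂ = [1, 2].
Hence T = [2, 1] ⊗ [0, 1] ⊗ [-2, 2] + [2, -1] ⊗ [3, 2] ⊗ [1, 2], so rank(T) ≤ 2.
These bounds meet, so rank(T) = 2.

rank(T) = 2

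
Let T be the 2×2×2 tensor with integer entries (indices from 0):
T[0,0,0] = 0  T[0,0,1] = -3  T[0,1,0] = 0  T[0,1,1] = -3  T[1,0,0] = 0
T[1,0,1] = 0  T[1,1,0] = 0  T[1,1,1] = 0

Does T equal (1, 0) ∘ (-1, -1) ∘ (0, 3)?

Reconstruct entrywise from the claimed factors. For example, T[0,0,0] = 0 and Σₗ aₗ[0]bₗ[0]cₗ[0] = (1)·(-1)·(0) = 0; checking all 8 entries, every one matches. The claim holds.

Yes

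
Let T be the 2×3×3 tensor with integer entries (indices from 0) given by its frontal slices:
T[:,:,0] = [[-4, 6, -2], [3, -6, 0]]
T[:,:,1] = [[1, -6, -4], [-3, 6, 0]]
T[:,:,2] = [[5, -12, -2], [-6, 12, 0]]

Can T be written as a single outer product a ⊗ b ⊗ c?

No

The mode-1 unfolding of T (rows indexed by i, columns by (j,k) = (0,0), (0,1), (0,2), (1,0), (1,1), (1,2), (2,0), (2,1), (2,2)) is [[-4, 1, 5, 6, -6, -12, -2, -4, -2], [3, -3, -6, -6, 6, 12, 0, 0, 0]].
There the 2×2 minor on rows i ∈ {0, 1}, columns (j,k) ∈ {(0,0), (0,1)} is det [[-4, 1], [3, -3]] = 9 ≠ 0, so this unfolding has rank ≥ 2; CP rank is at least every unfolding rank, so rank(T) ≥ 2.
In particular rank(T) ≥ 2 > 1, so T is not rank-1.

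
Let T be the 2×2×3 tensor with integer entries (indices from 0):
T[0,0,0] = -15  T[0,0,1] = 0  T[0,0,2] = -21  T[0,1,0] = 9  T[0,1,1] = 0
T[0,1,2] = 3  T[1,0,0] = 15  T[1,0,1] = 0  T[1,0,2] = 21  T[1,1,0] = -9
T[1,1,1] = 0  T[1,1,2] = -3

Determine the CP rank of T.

Lower bound: the mode-3 unfolding of T (rows indexed by k, columns by (i,j) = (0,0), (0,1), (1,0), (1,1)) is [[-15, 9, 15, -9], [0, 0, 0, 0], [-21, 3, 21, -3]].
There the 2×2 minor on rows k ∈ {0, 2}, columns (i,j) ∈ {(0,0), (0,1)} is det [[-15, 9], [-21, 3]] = 144 ≠ 0, so this unfolding has rank ≥ 2; CP rank is at least every unfolding rank, so rank(T) ≥ 2. (Flattening ranks never certify an upper bound on CP rank; for that we must actually write T with 2 rank-1 terms.)
Upper bound — finding two terms. Every mode-1 slice of T is a multiple of one matrix: T[i,:,:] = a[i]·M with a = (1, -1) and M = [[-15, 0, -21], [9, 0, 3]] (rows indexed by j, columns by k). So it suffices to write M as a sum of two rank-1 matrices.
Splitting M by its rows (j = 0, 1), M = (1, 0)(-15, 0, -21)ᵀ + (0, 1)(9, 0, 3)ᵀ.
Hence T = (1, -1) ⊗ (1, 0) ⊗ (-15, 0, -21) + (1, -1) ⊗ (0, 1) ⊗ (9, 0, 3), so rank(T) ≤ 2.
These bounds meet, so rank(T) = 2.

2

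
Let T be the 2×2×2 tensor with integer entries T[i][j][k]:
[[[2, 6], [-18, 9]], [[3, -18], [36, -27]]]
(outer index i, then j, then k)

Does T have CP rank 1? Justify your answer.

No

The mode-1 unfolding of T (rows indexed by i, columns by (j,k) = (0,0), (0,1), (1,0), (1,1)) is [[2, 6, -18, 9], [3, -18, 36, -27]].
There the 2×2 minor on rows i ∈ {0, 1}, columns (j,k) ∈ {(0,0), (0,1)} is det [[2, 6], [3, -18]] = -54 ≠ 0, so this unfolding has rank ≥ 2; CP rank is at least every unfolding rank, so rank(T) ≥ 2.
In particular rank(T) ≥ 2 > 1, so T is not rank-1.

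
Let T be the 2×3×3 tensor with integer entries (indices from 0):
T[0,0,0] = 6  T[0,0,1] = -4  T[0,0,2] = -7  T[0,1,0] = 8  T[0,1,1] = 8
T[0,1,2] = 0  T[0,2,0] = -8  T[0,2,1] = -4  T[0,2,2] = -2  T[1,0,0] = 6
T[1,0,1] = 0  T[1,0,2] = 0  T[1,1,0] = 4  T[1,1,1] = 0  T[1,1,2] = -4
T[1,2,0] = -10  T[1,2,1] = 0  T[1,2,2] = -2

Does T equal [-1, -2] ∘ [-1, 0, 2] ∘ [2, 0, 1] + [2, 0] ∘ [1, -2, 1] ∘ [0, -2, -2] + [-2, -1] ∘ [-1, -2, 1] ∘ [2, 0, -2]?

Yes

Reconstruct entrywise from the claimed factors. For example, T[0,2,2] = -2 and Σₗ aₗ[0]bₗ[2]cₗ[2] = (-1)·(2)·(1) + (2)·(1)·(-2) + (-2)·(1)·(-2) = -2; checking all 18 entries, every one matches. The claim holds.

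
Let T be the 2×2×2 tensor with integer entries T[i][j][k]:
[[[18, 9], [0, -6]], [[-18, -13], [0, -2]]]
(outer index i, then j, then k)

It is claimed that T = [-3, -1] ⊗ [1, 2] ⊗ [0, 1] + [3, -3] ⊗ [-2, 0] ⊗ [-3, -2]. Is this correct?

Reconstruct entrywise from the claimed factors. For example, T[0,1,0] = 0 and Σₗ aₗ[0]bₗ[1]cₗ[0] = (-3)·(2)·(0) + (3)·(0)·(-3) = 0; checking all 8 entries, every one matches. The claim holds.

Yes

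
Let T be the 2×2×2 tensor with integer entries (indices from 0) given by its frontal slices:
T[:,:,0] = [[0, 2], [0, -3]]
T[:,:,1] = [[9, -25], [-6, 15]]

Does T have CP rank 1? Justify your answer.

The mode-3 unfolding of T (rows indexed by k, columns by (i,j) = (0,0), (0,1), (1,0), (1,1)) is [[0, 2, 0, -3], [9, -25, -6, 15]].
There the 2×2 minor on rows k ∈ {0, 1}, columns (i,j) ∈ {(0,0), (0,1)} is det [[0, 2], [9, -25]] = -18 ≠ 0, so this unfolding has rank ≥ 2; CP rank is at least every unfolding rank, so rank(T) ≥ 2.
In particular rank(T) ≥ 2 > 1, so T is not rank-1.

No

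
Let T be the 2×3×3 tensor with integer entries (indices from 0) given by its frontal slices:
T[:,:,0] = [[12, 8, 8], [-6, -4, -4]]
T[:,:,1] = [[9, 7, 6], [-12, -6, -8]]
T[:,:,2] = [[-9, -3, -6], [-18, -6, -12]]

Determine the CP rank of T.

2

Lower bound: in the mode-3 unfolding of T (rows indexed by k, columns by (i,j)) the 2×2 minor on rows k ∈ {0, 1}, columns (i,j) ∈ {(0,0), (0,1)} is det [[12, 8], [9, 7]] = 12 ≠ 0, so that unfolding has rank ≥ 2 and hence rank(T) ≥ 2 (CP rank is at least every unfolding rank, though it can be larger).
Upper bound: with S_k = T[:,:,k], the two rank-1 terms a₁b₁ᵀ, a₂b₂ᵀ are the rank-1 members of the pencil x·S₀ + y·S₁.
The 2×2 minor of x·S₀ + y·S₁ on rows {0,1}, columns {0,1} is 30·xy + 30·y² = 30·(y)(x + y), vanishing at (x:y) = (1:0) and (1:-1).
M₁ = S₀ = [[12, 8, 8], [-6, -4, -4]] = 2·[2, -1][3, 2, 2]ᵀ and M₂ = S₀ − S₁ = [[3, 1, 2], [6, 2, 4]] = [1, 2][3, 1, 2]ᵀ, so take a₁ = [2, -1], b₁ = [3, 2, 2], a₂ = [1, 2], b₂ = [3, 1, 2].
Each slice is an integer combination of E₁ = a₁b₁ᵀ and E₂ = a₂b₂ᵀ: S₀ = 2·E₁, S₁ = 2·E₁ − E₂, S₂ = −3·E₂; reading off coefficients, c₁ = [2, 2, 0] and c₂ = [0, -1, -3].
Hence T = [2, -1] ⊗ [3, 2, 2] ⊗ [2, 2, 0] + [1, 2] ⊗ [3, 1, 2] ⊗ [0, -1, -3], so rank(T) ≤ 2.
These bounds meet, so rank(T) = 2.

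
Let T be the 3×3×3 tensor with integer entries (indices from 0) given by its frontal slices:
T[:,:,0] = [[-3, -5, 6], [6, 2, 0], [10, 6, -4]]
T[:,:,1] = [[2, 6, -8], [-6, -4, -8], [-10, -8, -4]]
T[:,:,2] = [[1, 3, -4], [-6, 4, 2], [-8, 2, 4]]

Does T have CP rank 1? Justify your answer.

The mode-1 unfolding of T (rows indexed by i, columns by (j,k) = (0,0), (0,1), (0,2), (1,0), (1,1), (1,2), (2,0), (2,1), (2,2)) is [[-3, 2, 1, -5, 6, 3, 6, -8, -4], [6, -6, -6, 2, -4, 4, 0, -8, 2], [10, -10, -8, 6, -8, 2, -4, -4, 4]].
There the 3×3 minor on rows i ∈ {0, 1, 2}, columns (j,k) ∈ {(0,0), (0,1), (0,2)} is det [[-3, 2, 1], [6, -6, -6], [10, -10, -8]] = 12 ≠ 0, so this unfolding has rank ≥ 3; CP rank is at least every unfolding rank, so rank(T) ≥ 3.
In particular rank(T) ≥ 3 > 1, so T is not rank-1.

No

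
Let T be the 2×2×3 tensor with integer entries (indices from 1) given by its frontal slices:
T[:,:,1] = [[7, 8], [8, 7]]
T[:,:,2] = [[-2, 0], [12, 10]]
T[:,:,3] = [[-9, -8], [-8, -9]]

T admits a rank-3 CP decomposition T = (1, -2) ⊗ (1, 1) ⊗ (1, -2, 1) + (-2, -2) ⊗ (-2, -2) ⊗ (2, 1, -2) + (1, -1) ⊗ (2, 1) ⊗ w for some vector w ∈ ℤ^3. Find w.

Subtract the known terms from T to get the rank-1 residual R = (1, -1) ⊗ (2, 1) ⊗ w, so R[i,j,k] = a[i]·b[j]·w[k]. Pick indices with nonzero a[1]·b[1] = (1)·(2) = 2. Only the fibre through (1,1,·) is needed: R[1,1,:] = T[1,1,:] − Σₗ aₗ[1]bₗ[1]cₗ = [7, -2, -9] − (1)·(1)·(1, -2, 1) − (-2)·(-2)·(2, 1, -2) = [-2, -4, -2]. Then w[k] = R[1,1,k] / 2 for each k, giving w = [-2, -4, -2] / 2 = (-1, -2, -1).

w = (-1, -2, -1)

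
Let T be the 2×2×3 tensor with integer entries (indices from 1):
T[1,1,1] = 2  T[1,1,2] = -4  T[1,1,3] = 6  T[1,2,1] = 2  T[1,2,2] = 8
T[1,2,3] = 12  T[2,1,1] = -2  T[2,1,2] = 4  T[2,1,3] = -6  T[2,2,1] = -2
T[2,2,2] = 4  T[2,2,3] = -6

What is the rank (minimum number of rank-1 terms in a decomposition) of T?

Lower bound: the mode-3 unfolding of T (rows indexed by k, columns by (i,j) = (1,1), (1,2), (2,1), (2,2)) is [[2, 2, -2, -2], [-4, 8, 4, 4], [6, 12, -6, -6]].
There the 2×2 minor on rows k ∈ {1, 2}, columns (i,j) ∈ {(1,1), (1,2)} is det [[2, 2], [-4, 8]] = 24 ≠ 0, so this unfolding has rank ≥ 2; CP rank is at least every unfolding rank, so rank(T) ≥ 2. (Flattening ranks never certify an upper bound on CP rank; for that we must actually write T with 2 rank-1 terms.)
Upper bound — finding two terms. Write S_k = T[:,:,k] for the frontal slices: S₁ = [[2, 2], [-2, -2]], S₂ = [[-4, 8], [4, 4]], S₃ = [[6, 12], [-6, -6]].
If T = a₁ ⊗ b₁ ⊗ c₁ + a₂ ⊗ b₂ ⊗ c₂ then each S_k = c₁[k]·a₁b₁ᵀ + c₂[k]·a₂b₂ᵀ. S₁ and S₂ are linearly independent, so a₁b₁ᵀ and a₂b₂ᵀ must span the same plane of matrices: they are the rank-1 matrices of the form x·S₁ + y·S₂.
det(x·S₁ + y·S₂) is 24·xy − 48·y² = 24·(x − 2·y)(y), vanishing at (x:y) = (2:1) and (1:0).
M₁ = 2·S₁ + S₂ = [[0, 12], [0, 0]] = 12·[1, 0][0, 1]ᵀ and M₂ = S₁ = [[2, 2], [-2, -2]] = 2·[1, -1][1, 1]ᵀ, so take a₁ = [1, 0], b₁ = [0, 1], a₂ = [1, -1], b₂ = [1, 1].
Each slice is an integer combination of E₁ = a₁b₁ᵀ and E₂ = a₂b₂ᵀ: S₁ = 2·E₂, S₂ = 12·E₁ − 4·E₂, S₃ = 6·E₁ + 6·E₂; reading off coefficients, c₁ = [0, 12, 6] and c₂ = [2, -4, 6].
Hence T = [1, 0] ⊗ [0, 1] ⊗ [0, 12, 6] + [1, -1] ⊗ [1, 1] ⊗ [2, -4, 6], so rank(T) ≤ 2.
These bounds meet, so rank(T) = 2.

2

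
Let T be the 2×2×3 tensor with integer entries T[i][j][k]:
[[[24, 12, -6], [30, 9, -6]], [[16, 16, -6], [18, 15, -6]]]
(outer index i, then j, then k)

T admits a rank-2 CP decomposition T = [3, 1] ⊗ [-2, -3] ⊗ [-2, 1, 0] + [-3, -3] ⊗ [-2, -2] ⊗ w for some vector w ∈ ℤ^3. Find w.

w = [2, 3, -1]

Subtract the known terms from T to get the rank-1 residual R = [-3, -3] ⊗ [-2, -2] ⊗ w, so R[i,j,k] = a[i]·b[j]·w[k]. Pick indices with nonzero a[0]·b[0] = (-3)·(-2) = 6. Only the fibre through (0,0,·) is needed: R[0,0,:] = T[0,0,:] − Σₗ aₗ[0]bₗ[0]cₗ = [24, 12, -6] − (3)·(-2)·[-2, 1, 0] = [12, 18, -6]. Then w[k] = R[0,0,k] / 6 for each k, giving w = [12, 18, -6] / 6 = [2, 3, -1].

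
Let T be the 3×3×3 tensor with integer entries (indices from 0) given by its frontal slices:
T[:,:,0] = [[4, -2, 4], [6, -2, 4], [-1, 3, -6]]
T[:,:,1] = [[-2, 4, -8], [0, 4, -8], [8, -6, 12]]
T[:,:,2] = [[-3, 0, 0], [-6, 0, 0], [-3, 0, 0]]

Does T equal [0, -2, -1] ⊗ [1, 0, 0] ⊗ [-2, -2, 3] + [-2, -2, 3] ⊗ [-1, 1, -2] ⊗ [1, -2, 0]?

Reconstruct entry (0,0,0) from the claimed factors: Σₗ aₗ[0]bₗ[0]cₗ[0] = (0)·(1)·(-2) + (-2)·(-1)·(1) = 2, but T[0,0,0] = 4. The claim is false.

No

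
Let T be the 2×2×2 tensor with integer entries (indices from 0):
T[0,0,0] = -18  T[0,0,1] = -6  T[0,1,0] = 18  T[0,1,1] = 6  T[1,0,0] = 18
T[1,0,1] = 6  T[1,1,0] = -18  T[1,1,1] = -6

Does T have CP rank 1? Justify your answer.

Yes

If T = a (x) b (x) c then every fibre of T is a multiple of the corresponding factor, so read the factors off the fibres through the nonzero entry T[0,0,0] = -18.
The mode-1 fibre T[:,0,0] = [-18, 18] gives a = (1, -1) (primitive direction); the mode-2 fibre T[0,:,0] = [-18, 18] gives b = (1, -1); then c[k] = T[0,0,k] / (a[0]·b[0]) = [-18, -6] / 1 = (-18, -6).
Expanding (1, -1) (x) (1, -1) (x) (-18, -6) reproduces all 8 entries of T, so T = (1, -1) (x) (1, -1) (x) (-18, -6) and rank(T) ≤ 1.
Equivalently every frontal slice T[:,:,k] is c[k] times the rank-1 matrix (1, -1) (x) (1, -1). So T has rank 1 (it is nonzero).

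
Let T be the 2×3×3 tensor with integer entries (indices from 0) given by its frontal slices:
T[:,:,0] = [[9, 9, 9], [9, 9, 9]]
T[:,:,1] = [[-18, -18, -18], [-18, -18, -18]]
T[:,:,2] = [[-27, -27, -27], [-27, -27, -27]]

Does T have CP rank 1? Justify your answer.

Yes

If T = a ⊗ b ⊗ c then every fibre of T is a multiple of the corresponding factor, so read the factors off the fibres through the nonzero entry T[0,0,0] = 9.
The mode-1 fibre T[:,0,0] = [9, 9] gives a = (1, 1) (primitive direction); the mode-2 fibre T[0,:,0] = [9, 9, 9] gives b = (1, 1, 1); then c[k] = T[0,0,k] / (a[0]·b[0]) = [9, -18, -27] / 1 = (9, -18, -27).
Expanding (1, 1) ⊗ (1, 1, 1) ⊗ (9, -18, -27) reproduces all 18 entries of T, so T = (1, 1) ⊗ (1, 1, 1) ⊗ (9, -18, -27) and rank(T) ≤ 1.
Equivalently every frontal slice T[:,:,k] is c[k] times the rank-1 matrix (1, 1) ⊗ (1, 1, 1). So T has rank 1 (it is nonzero).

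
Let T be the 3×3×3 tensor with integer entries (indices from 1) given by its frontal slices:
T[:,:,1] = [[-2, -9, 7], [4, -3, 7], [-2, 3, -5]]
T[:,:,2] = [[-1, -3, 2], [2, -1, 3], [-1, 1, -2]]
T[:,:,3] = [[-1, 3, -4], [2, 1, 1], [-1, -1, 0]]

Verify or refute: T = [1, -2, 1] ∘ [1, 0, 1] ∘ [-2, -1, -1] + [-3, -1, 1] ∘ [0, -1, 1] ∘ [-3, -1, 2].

Reconstruct entry (1,2,3) from the claimed factors: Σₗ aₗ[1]bₗ[2]cₗ[3] = (1)·(0)·(-1) + (-3)·(-1)·(2) = 6, but T[1,2,3] = 3. The claim is false.

No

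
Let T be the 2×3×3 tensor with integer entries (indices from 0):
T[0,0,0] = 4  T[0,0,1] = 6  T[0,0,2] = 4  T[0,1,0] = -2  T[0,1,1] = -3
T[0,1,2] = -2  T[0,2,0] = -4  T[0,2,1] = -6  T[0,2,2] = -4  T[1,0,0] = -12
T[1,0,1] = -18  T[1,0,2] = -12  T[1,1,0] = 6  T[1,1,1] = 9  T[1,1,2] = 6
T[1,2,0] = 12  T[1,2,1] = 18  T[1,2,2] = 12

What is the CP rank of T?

Lower bound: T ≠ 0 (e.g. T[0,0,0] = 4), so rank(T) ≥ 1.
Upper bound: the mode-1 fibre T[:,0,0] = [4, -12] gives a = [1, -3] (primitive direction); the mode-2 fibre T[0,:,0] = [4, -2, -4] gives b = [2, -1, -2]; then c[k] = T[0,0,k] / (a[0]·b[0]) = [4, 6, 4] / 2 = [2, 3, 2].
Expanding [1, -3] (x) [2, -1, -2] (x) [2, 3, 2] reproduces all 18 entries of T, so T = [1, -3] (x) [2, -1, -2] (x) [2, 3, 2] and rank(T) ≤ 1.
These bounds meet, so rank(T) = 1.

1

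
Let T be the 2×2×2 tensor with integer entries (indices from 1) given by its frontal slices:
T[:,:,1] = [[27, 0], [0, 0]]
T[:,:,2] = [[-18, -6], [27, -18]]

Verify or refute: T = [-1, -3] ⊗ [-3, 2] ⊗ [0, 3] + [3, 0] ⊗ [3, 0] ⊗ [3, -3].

Reconstruct entrywise from the claimed factors. For example, T[1,1,2] = -18 and Σₗ aₗ[1]bₗ[1]cₗ[2] = (-1)·(-3)·(3) + (3)·(3)·(-3) = -18; checking all 8 entries, every one matches. The claim holds.

Yes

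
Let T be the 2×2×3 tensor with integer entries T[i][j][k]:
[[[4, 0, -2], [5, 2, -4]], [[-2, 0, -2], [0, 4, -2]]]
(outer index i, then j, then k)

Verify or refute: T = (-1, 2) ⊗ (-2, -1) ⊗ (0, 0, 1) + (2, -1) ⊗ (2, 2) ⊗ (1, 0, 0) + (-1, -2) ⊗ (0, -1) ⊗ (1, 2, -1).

No

Reconstruct entry (0,0,2) from the claimed factors: Σₗ aₗ[0]bₗ[0]cₗ[2] = (-1)·(-2)·(1) + (2)·(2)·(0) + (-1)·(0)·(-1) = 2, but T[0,0,2] = -2. The claim is false.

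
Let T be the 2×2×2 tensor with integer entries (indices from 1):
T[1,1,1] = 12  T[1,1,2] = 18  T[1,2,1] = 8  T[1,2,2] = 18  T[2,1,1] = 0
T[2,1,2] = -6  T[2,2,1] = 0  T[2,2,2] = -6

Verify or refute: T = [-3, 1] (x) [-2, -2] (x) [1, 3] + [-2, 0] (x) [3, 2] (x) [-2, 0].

Reconstruct entry (1,1,1) from the claimed factors: Σₗ aₗ[1]bₗ[1]cₗ[1] = (-3)·(-2)·(1) + (-2)·(3)·(-2) = 18, but T[1,1,1] = 12. The claim is false.

No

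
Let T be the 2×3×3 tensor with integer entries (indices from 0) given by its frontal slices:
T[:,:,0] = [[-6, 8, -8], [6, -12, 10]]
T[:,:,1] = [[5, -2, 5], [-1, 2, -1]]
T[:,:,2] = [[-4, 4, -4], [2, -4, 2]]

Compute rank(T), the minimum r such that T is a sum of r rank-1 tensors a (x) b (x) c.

3

Lower bound: the mode-2 unfolding of T (rows indexed by j, columns by (i,k) = (0,0), (0,1), (0,2), (1,0), (1,1), (1,2)) is [[-6, 5, -4, 6, -1, 2], [8, -2, 4, -12, 2, -4], [-8, 5, -4, 10, -1, 2]].
There the 3×3 minor on rows j ∈ {0, 1, 2}, columns (i,k) ∈ {(0,0), (0,1), (0,2)} is det [[-6, 5, -4], [8, -2, 4], [-8, 5, -4]] = -24 ≠ 0, so this unfolding has rank ≥ 3; CP rank is at least every unfolding rank, so rank(T) ≥ 3. (Unfolding ranks only ever bound the CP rank from below — rank(T) can be strictly larger than all of them — so the matching upper bound has to come from an explicit 3-term decomposition.)
Upper bound: T is a sum of 3 rank-1 terms, T = [1, -2] (x) [1, -2, 2] (x) [-2, 0, 0] + [1, -1] (x) [1, -2, 1] (x) [-2, 1, -2] + [1, 0] (x) [1, 0, 1] (x) [-2, 4, -2] (one valid choice — decompositions are not unique — normalised so each a, b is primitive with positive first nonzero entry; check it by expanding all entries), so rank(T) ≤ 3.
These bounds meet, so rank(T) = 3.
Check entry T[0,1,2] = 4: (1)·(-2)·(0) + (1)·(-2)·(-2) + (1)·(0)·(-2) = 4.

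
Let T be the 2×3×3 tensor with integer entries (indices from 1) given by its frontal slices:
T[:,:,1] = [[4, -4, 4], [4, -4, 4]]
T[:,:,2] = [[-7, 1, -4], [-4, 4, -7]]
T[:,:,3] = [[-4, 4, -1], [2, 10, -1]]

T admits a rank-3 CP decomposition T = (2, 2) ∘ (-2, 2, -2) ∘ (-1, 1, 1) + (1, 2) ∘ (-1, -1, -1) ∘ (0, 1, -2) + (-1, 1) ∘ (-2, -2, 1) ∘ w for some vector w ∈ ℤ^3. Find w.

Subtract the known terms from T to get the rank-1 residual R = (-1, 1) ∘ (-2, -2, 1) ∘ w, so R[i,j,k] = a[i]·b[j]·w[k]. Pick indices with nonzero a[1]·b[1] = (-1)·(-2) = 2. Only the fibre through (1,1,·) is needed: R[1,1,:] = T[1,1,:] − Σₗ aₗ[1]bₗ[1]cₗ = [4, -7, -4] − (2)·(-2)·(-1, 1, 1) − (1)·(-1)·(0, 1, -2) = [0, -2, -2]. Then w[k] = R[1,1,k] / 2 for each k, giving w = [0, -2, -2] / 2 = (0, -1, -1).

w = (0, -1, -1)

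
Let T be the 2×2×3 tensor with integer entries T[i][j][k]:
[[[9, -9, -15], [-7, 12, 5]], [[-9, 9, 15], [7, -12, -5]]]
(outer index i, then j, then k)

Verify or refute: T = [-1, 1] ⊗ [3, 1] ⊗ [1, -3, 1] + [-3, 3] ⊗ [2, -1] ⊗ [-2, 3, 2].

Reconstruct entrywise from the claimed factors. For example, T[1,0,1] = 9 and Σₗ aₗ[1]bₗ[0]cₗ[1] = (1)·(3)·(-3) + (3)·(2)·(3) = 9; checking all 12 entries, every one matches. The claim holds.

Yes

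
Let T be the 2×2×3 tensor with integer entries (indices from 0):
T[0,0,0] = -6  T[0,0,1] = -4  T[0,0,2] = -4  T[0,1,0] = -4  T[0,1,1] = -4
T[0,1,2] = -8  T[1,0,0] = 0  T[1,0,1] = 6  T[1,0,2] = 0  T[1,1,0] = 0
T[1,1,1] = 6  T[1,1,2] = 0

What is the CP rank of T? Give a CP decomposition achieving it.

rank(T) = 3

Lower bound: the mode-3 unfolding of T (rows indexed by k, columns by (i,j) = (0,0), (0,1), (1,0), (1,1)) is [[-6, -4, 0, 0], [-4, -4, 6, 6], [-4, -8, 0, 0]].
There the 3×3 minor on rows k ∈ {0, 1, 2}, columns (i,j) ∈ {(0,0), (0,1), (1,0)} is det [[-6, -4, 0], [-4, -4, 6], [-4, -8, 0]] = -192 ≠ 0, so this unfolding has rank ≥ 3; CP rank is at least every unfolding rank, so rank(T) ≥ 3. (Flattening ranks never certify an upper bound on CP rank; for that we must actually write T with 3 rank-1 terms.)
Upper bound: T is a sum of 3 rank-1 terms, T = (0, 1) ⊗ (1, 1) ⊗ (-2, 4, -4) + (1, 0) ⊗ (1, 0) ⊗ (-2, 0, 4) + (2, -1) ⊗ (1, 1) ⊗ (-2, -2, -4) (written with every a and b primitive with positive leading entry and the scale carried by c; CP decompositions are not unique, and this one is verified by expanding entrywise), so rank(T) ≤ 3.
These bounds meet, so rank(T) = 3.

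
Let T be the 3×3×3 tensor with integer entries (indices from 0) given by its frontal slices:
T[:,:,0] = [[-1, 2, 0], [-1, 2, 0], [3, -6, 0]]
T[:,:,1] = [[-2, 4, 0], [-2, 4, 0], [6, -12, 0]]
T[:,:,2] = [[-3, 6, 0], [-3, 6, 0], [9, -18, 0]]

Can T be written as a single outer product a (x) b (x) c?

The mode-1 fibre T[:,0,0] = [-1, -1, 3] gives a = [1, 1, -3] (primitive direction); the mode-2 fibre T[0,:,0] = [-1, 2, 0] gives b = [1, -2, 0]; then c[k] = T[0,0,k] / (a[0]·b[0]) = [-1, -2, -3] / 1 = [-1, -2, -3].
Expanding [1, 1, -3] (x) [1, -2, 0] (x) [-1, -2, -3] reproduces all 27 entries of T, so T = [1, 1, -3] (x) [1, -2, 0] (x) [-1, -2, -3] and rank(T) ≤ 1.
Equivalently every frontal slice T[:,:,k] is c[k] times the rank-1 matrix [1, 1, -3] (x) [1, -2, 0]. So T has rank 1 (it is nonzero).

Yes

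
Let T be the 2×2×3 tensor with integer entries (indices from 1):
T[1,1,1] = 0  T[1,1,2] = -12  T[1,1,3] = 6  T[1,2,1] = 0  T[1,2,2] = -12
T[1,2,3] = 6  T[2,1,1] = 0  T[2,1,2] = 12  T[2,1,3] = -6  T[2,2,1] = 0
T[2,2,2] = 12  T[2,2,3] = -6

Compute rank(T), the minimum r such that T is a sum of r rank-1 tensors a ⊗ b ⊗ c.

1

Lower bound: T ≠ 0 (e.g. T[1,1,2] = -12), so rank(T) ≥ 1.
Upper bound: the mode-1 fibre T[:,1,2] = [-12, 12] gives a = [1, -1] (primitive direction); the mode-2 fibre T[1,:,2] = [-12, -12] gives b = [1, 1]; then c[k] = T[1,1,k] / (a[1]·b[1]) = [0, -12, 6] / 1 = [0, -12, 6].
Expanding [1, -1] ⊗ [1, 1] ⊗ [0, -12, 6] reproduces all 12 entries of T, so T = [1, -1] ⊗ [1, 1] ⊗ [0, -12, 6] and rank(T) ≤ 1.
These bounds meet, so rank(T) = 1.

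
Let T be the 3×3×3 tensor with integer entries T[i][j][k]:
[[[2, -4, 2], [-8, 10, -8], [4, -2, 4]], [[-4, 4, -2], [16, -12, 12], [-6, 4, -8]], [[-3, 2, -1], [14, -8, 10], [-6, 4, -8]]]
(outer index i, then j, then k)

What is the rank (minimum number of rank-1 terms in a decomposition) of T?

3

Lower bound: the mode-2 unfolding of T (rows indexed by j, columns by (i,k) = (0,0), (0,1), (0,2), (1,0), (1,1), (1,2), (2,0), (2,1), (2,2)) is [[2, -4, 2, -4, 4, -2, -3, 2, -1], [-8, 10, -8, 16, -12, 12, 14, -8, 10], [4, -2, 4, -6, 4, -8, -6, 4, -8]].
There the 3×3 minor on rows j ∈ {0, 1, 2}, columns (i,k) ∈ {(0,0), (0,1), (1,0)} is det [[2, -4, -4], [-8, 10, 16], [4, -2, -6]] = -24 ≠ 0, so this unfolding has rank ≥ 3; CP rank is at least every unfolding rank, so rank(T) ≥ 3. (Flattening ranks never certify an upper bound on CP rank; for that we must actually write T with 3 rank-1 terms.)
Upper bound: T is a sum of 3 rank-1 terms, T = (0, 1, 1) ⊗ (1, -2, -1) ⊗ (-2, 0, 0) + (1, -2, -2) ⊗ (0, 1, -1) ⊗ (-4, 2, -4) + (2, -2, -1) ⊗ (1, -2, 0) ⊗ (1, -2, 1) (one valid choice — decompositions are not unique — normalised so each a, b is primitive with positive first nonzero entry; check it by expanding all entries), so rank(T) ≤ 3.
These bounds meet, so rank(T) = 3.
Check entry T[2,0,0] = -3: (1)·(1)·(-2) + (-2)·(0)·(-4) + (-1)·(1)·(1) = -3.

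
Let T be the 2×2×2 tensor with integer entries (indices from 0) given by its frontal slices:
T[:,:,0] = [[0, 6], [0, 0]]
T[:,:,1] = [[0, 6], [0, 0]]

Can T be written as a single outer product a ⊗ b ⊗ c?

Yes

If T = a ⊗ b ⊗ c then every fibre of T is a multiple of the corresponding factor, so read the factors off the fibres through the nonzero entry T[0,1,0] = 6.
The mode-1 fibre T[:,1,0] = [6, 0] gives a = (1, 0) (primitive direction); the mode-2 fibre T[0,:,0] = [0, 6] gives b = (0, 1); then c[k] = T[0,1,k] / (a[0]·b[1]) = [6, 6] / 1 = (6, 6).
Expanding (1, 0) ⊗ (0, 1) ⊗ (6, 6) reproduces all 8 entries of T, so T = (1, 0) ⊗ (0, 1) ⊗ (6, 6) and rank(T) ≤ 1.
Equivalently every frontal slice T[:,:,k] is c[k] times the rank-1 matrix (1, 0) ⊗ (0, 1). So T has rank 1 (it is nonzero).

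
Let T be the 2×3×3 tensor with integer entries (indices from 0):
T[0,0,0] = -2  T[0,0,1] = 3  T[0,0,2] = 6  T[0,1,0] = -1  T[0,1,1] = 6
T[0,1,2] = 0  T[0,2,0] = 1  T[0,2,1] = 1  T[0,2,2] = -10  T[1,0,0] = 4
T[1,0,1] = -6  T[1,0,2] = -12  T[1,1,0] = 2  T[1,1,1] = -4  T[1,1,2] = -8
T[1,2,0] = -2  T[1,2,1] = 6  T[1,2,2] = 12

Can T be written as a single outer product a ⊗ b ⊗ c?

The mode-2 unfolding of T (rows indexed by j, columns by (i,k) = (0,0), (0,1), (0,2), (1,0), (1,1), (1,2)) is [[-2, 3, 6, 4, -6, -12], [-1, 6, 0, 2, -4, -8], [1, 1, -10, -2, 6, 12]].
There the 3×3 minor on rows j ∈ {0, 1, 2}, columns (i,k) ∈ {(0,0), (0,1), (0,2)} is det [[-2, 3, 6], [-1, 6, 0], [1, 1, -10]] = 48 ≠ 0, so this unfolding has rank ≥ 3; CP rank is at least every unfolding rank, so rank(T) ≥ 3.
In particular rank(T) ≥ 3 > 1, so T is not rank-1.

No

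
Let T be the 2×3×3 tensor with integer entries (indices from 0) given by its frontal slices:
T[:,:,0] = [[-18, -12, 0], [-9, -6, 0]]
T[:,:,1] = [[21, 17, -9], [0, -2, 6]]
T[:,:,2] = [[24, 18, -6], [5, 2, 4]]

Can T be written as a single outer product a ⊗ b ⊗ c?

No

The mode-2 unfolding of T (rows indexed by j, columns by (i,k) = (0,0), (0,1), (0,2), (1,0), (1,1), (1,2)) is [[-18, 21, 24, -9, 0, 5], [-12, 17, 18, -6, -2, 2], [0, -9, -6, 0, 6, 4]].
There the 2×2 minor on rows j ∈ {0, 1}, columns (i,k) ∈ {(0,0), (0,1)} is det [[-18, 21], [-12, 17]] = -54 ≠ 0, so this unfolding has rank ≥ 2; CP rank is at least every unfolding rank, so rank(T) ≥ 2.
In particular rank(T) ≥ 2 > 1, so T is not rank-1.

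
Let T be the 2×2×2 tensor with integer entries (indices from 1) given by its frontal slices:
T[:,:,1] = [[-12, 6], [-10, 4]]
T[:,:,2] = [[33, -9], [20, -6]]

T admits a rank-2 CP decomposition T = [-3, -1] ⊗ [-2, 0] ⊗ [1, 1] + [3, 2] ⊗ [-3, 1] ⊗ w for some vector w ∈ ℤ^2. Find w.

w = [2, -3]

Subtract the known terms from T to get the rank-1 residual R = [3, 2] ⊗ [-3, 1] ⊗ w, so R[i,j,k] = a[i]·b[j]·w[k]. Pick indices with nonzero a[1]·b[1] = (3)·(-3) = -9. Only the fibre through (1,1,·) is needed: R[1,1,:] = T[1,1,:] − Σₗ aₗ[1]bₗ[1]cₗ = [-12, 33] − (-3)·(-2)·[1, 1] = [-18, 27]. Then w[k] = R[1,1,k] / -9 for each k, giving w = [-18, 27] / -9 = [2, -3].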